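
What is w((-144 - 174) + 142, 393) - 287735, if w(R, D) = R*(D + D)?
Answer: -426071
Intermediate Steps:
w(R, D) = 2*D*R (w(R, D) = R*(2*D) = 2*D*R)
w((-144 - 174) + 142, 393) - 287735 = 2*393*((-144 - 174) + 142) - 287735 = 2*393*(-318 + 142) - 287735 = 2*393*(-176) - 287735 = -138336 - 287735 = -426071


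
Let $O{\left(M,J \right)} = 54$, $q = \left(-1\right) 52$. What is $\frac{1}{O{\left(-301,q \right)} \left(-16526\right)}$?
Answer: $- \frac{1}{892404} \approx -1.1206 \cdot 10^{-6}$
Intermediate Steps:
$q = -52$
$\frac{1}{O{\left(-301,q \right)} \left(-16526\right)} = \frac{1}{54 \left(-16526\right)} = \frac{1}{54} \left(- \frac{1}{16526}\right) = - \frac{1}{892404}$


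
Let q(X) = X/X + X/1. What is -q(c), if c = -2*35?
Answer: 69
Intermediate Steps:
c = -70
q(X) = 1 + X (q(X) = 1 + X*1 = 1 + X)
-q(c) = -(1 - 70) = -1*(-69) = 69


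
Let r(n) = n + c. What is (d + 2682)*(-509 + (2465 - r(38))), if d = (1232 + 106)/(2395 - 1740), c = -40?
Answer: 3442257984/655 ≈ 5.2554e+6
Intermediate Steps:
r(n) = -40 + n (r(n) = n - 40 = -40 + n)
d = 1338/655 ≈ 2.0427
(d + 2682)*(-509 + (2465 - r(38))) = (1338/655 + 2682)*(-509 + (2465 - (-40 + 38))) = 1758048*(-509 + (2465 - 1*(-2)))/655 = 1758048*(-509 + (2465 + 2))/655 = 1758048*(-509 + 2467)/655 = (1758048/655)*1958 = 3442257984/655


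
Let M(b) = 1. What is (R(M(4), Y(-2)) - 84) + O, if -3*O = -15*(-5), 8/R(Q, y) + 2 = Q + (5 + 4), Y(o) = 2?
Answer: -108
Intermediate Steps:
R(Q, y) = 8/(7 + Q) (R(Q, y) = 8/(-2 + (Q + (5 + 4))) = 8/(-2 + (Q + 9)) = 8/(-2 + (9 + Q)) = 8/(7 + Q))
O = -25 (O = -(-5)*(-5) = -⅓*75 = -25)
(R(M(4), Y(-2)) - 84) + O = (8/(7 + 1) - 84) - 25 = (8/8 - 84) - 25 = (8*(⅛) - 84) - 25 = (1 - 84) - 25 = -83 - 25 = -108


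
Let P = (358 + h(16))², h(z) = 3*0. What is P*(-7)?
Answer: -897148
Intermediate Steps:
h(z) = 0
P = 128164 (P = (358 + 0)² = 358² = 128164)
P*(-7) = 128164*(-7) = -897148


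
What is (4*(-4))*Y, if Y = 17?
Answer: -272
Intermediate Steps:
(4*(-4))*Y = (4*(-4))*17 = -16*17 = -272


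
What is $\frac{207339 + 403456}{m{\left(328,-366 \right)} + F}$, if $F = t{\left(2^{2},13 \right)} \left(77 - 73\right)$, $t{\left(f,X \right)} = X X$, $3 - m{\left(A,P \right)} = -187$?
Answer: $\frac{610795}{866} \approx 705.31$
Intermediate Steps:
$m{\left(A,P \right)} = 190$ ($m{\left(A,P \right)} = 3 - -187 = 3 + 187 = 190$)
$t{\left(f,X \right)} = X^{2}$
$F = 676$ ($F = 13^{2} \left(77 - 73\right) = 169 \cdot 4 = 676$)
$\frac{207339 + 403456}{m{\left(328,-366 \right)} + F} = \frac{207339 + 403456}{190 + 676} = \frac{610795}{866}$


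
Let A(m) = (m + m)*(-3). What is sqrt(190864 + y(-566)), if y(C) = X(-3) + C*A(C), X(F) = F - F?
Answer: 2*I*sqrt(432818) ≈ 1315.8*I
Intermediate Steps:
X(F) = 0
A(m) = -6*m (A(m) = (2*m)*(-3) = -6*m)
y(C) = -6*C**2 (y(C) = 0 + C*(-6*C) = 0 - 6*C**2 = -6*C**2)
sqrt(190864 + y(-566)) = sqrt(190864 - 6*(-566)**2) = sqrt(190864 - 6*320356) = sqrt(190864 - 1922136) = sqrt(-1731272) = 2*I*sqrt(432818)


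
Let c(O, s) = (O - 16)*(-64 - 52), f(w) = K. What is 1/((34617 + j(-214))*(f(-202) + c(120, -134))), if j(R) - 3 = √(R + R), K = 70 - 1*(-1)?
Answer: I/(23986*(√107 - 17310*I)) ≈ -2.4085e-9 + 1.4393e-12*I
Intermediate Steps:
K = 71 (K = 70 + 1 = 71)
f(w) = 71
c(O, s) = 1856 - 116*O (c(O, s) = (-16 + O)*(-116) = 1856 - 116*O)
j(R) = 3 + √2*√R (j(R) = 3 + √(R + R) = 3 + √(2*R) = 3 + √2*√R)
1/((34617 + j(-214))*(f(-202) + c(120, -134))) = 1/((34617 + (3 + √2*√(-214)))*(71 + (1856 - 116*120))) = 1/((34617 + (3 + √2*(I*√214)))*(71 + (1856 - 13920))) = 1/((34617 + (3 + 2*I*√107))*(71 - 12064)) = 1/((34620 + 2*I*√107)*(-11993)) = 1/(-415197660 - 23986*I*√107)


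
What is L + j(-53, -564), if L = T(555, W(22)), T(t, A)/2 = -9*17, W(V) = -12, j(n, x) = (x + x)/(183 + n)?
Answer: -20454/65 ≈ -314.68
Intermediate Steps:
j(n, x) = 2*x/(183 + n) (j(n, x) = (2*x)/(183 + n) = 2*x/(183 + n))
T(t, A) = -306 (T(t, A) = 2*(-9*17) = 2*(-153) = -306)
L = -306
L + j(-53, -564) = -306 + 2*(-564)/(183 - 53) = -306 + 2*(-564)/130 = -306 + 2*(-564)*(1/130) = -306 - 564/65 = -20454/65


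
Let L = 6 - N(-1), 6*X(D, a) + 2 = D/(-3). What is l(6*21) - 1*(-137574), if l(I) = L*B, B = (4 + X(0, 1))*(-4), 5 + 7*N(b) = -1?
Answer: 962314/7 ≈ 1.3747e+5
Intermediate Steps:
X(D, a) = -⅓ - D/18 (X(D, a) = -⅓ + (D/(-3))/6 = -⅓ + (D*(-⅓))/6 = -⅓ + (-D/3)/6 = -⅓ - D/18)
N(b) = -6/7 (N(b) = -5/7 + (⅐)*(-1) = -5/7 - ⅐ = -6/7)
B = -44/3 (B = (4 + (-⅓ - 1/18*0))*(-4) = (4 + (-⅓ + 0))*(-4) = (4 - ⅓)*(-4) = (11/3)*(-4) = -44/3 ≈ -14.667)
L = 48/7 (L = 6 - 1*(-6/7) = 6 + 6/7 = 48/7 ≈ 6.8571)
l(I) = -704/7 (l(I) = (48/7)*(-44/3) = -704/7)
l(6*21) - 1*(-137574) = -704/7 - 1*(-137574) = -704/7 + 137574 = 962314/7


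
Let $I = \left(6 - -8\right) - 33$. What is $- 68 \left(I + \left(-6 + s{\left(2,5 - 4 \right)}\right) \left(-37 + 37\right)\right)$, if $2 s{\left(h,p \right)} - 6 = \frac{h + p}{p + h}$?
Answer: $1292$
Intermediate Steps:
$s{\left(h,p \right)} = \frac{7}{2}$ ($s{\left(h,p \right)} = 3 + \frac{\left(h + p\right) \frac{1}{p + h}}{2} = 3 + \frac{\left(h + p\right) \frac{1}{h + p}}{2} = 3 + \frac{1}{2} \cdot 1 = 3 + \frac{1}{2} = \frac{7}{2}$)
$I = -19$ ($I = \left(6 + 8\right) - 33 = 14 - 33 = -19$)
$- 68 \left(I + \left(-6 + s{\left(2,5 - 4 \right)}\right) \left(-37 + 37\right)\right) = - 68 \left(-19 + \left(-6 + \frac{7}{2}\right) \left(-37 + 37\right)\right) = - 68 \left(-19 - 0\right) = - 68 \left(-19 + 0\right) = \left(-68\right) \left(-19\right) = 1292$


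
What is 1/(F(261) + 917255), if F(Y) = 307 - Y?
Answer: 1/917301 ≈ 1.0902e-6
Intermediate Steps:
1/(F(261) + 917255) = 1/((307 - 1*261) + 917255) = 1/((307 - 261) + 917255) = 1/(46 + 917255) = 1/917301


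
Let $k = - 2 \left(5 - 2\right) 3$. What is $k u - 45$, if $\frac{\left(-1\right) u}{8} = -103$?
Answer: $-14877$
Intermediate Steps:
$u = 824$ ($u = \left(-8\right) \left(-103\right) = 824$)
$k = -18$ ($k = \left(-2\right) 3 \cdot 3 = \left(-6\right) 3 = -18$)
$k u - 45 = \left(-18\right) 824 - 45 = -14832 - 45 = -14877$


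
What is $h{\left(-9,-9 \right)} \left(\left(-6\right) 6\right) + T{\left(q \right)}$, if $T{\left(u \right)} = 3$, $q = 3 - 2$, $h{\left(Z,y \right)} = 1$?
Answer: $-33$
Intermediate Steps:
$q = 1$ ($q = 3 - 2 = 1$)
$h{\left(-9,-9 \right)} \left(\left(-6\right) 6\right) + T{\left(q \right)} = 1 \left(\left(-6\right) 6\right) + 3 = 1 \left(-36\right) + 3 = -36 + 3 = -33$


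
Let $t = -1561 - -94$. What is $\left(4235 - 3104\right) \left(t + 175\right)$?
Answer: $-1461252$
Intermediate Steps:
$t = -1467$ ($t = -1561 + 94 = -1467$)
$\left(4235 - 3104\right) \left(t + 175\right) = \left(4235 - 3104\right) \left(-1467 + 175\right) = 1131 \left(-1292\right) = -1461252$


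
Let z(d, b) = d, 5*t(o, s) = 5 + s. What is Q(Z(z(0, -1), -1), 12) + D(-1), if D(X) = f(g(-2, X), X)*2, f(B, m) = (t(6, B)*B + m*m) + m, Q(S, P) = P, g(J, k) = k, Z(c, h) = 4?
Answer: 52/5 ≈ 10.400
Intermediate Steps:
t(o, s) = 1 + s/5 (t(o, s) = (5 + s)/5 = 1 + s/5)
f(B, m) = m + m² + B*(1 + B/5) (f(B, m) = ((1 + B/5)*B + m*m) + m = (B*(1 + B/5) + m²) + m = (m² + B*(1 + B/5)) + m = m + m² + B*(1 + B/5))
D(X) = 4*X + 12*X²/5 (D(X) = (X + X + X² + X²/5)*2 = (2*X + 6*X²/5)*2 = 4*X + 12*X²/5)
Q(Z(z(0, -1), -1), 12) + D(-1) = 12 + (⅘)*(-1)*(5 + 3*(-1)) = 12 + (⅘)*(-1)*(5 - 3) = 12 + (⅘)*(-1)*2 = 12 - 8/5 = 52/5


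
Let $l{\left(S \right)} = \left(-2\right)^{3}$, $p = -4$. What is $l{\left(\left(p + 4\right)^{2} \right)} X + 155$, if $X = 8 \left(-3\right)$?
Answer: $347$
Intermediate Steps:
$l{\left(S \right)} = -8$
$X = -24$
$l{\left(\left(p + 4\right)^{2} \right)} X + 155 = \left(-8\right) \left(-24\right) + 155 = 192 + 155 = 347$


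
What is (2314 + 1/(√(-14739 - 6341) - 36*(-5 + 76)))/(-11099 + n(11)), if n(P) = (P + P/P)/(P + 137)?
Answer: -140289692729/672888585640 + 37*I*√5270/1345777171280 ≈ -0.20849 + 1.9959e-9*I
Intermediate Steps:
n(P) = (1 + P)/(137 + P) (n(P) = (P + 1)/(137 + P) = (1 + P)/(137 + P))
(2314 + 1/(√(-14739 - 6341) - 36*(-5 + 76)))/(-11099 + n(11)) = (2314 + 1/(√(-14739 - 6341) - 36*(-5 + 76)))/(-11099 + (1 + 11)/(137 + 11)) = (2314 + 1/(√(-21080) - 36*71))/(-11099 + 12/148) = (2314 + 1/(2*I*√5270 - 2556))/(-11099 + (1/148)*12) = (2314 + 1/(-2556 + 2*I*√5270))/(-11099 + 3/37) = (2314 + 1/(-2556 + 2*I*√5270))/(-410660/37) = (2314 + 1/(-2556 + 2*I*√5270))*(-37/410660) = -42809/205330 - 37/(410660*(-2556 + 2*I*√5270))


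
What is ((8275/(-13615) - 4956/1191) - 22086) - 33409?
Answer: -59996970776/1081031 ≈ -55500.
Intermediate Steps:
((8275/(-13615) - 4956/1191) - 22086) - 33409 = ((8275*(-1/13615) - 4956*1/1191) - 22086) - 33409 = ((-1655/2723 - 1652/397) - 22086) - 33409 = (-5155431/1081031 - 22086) - 33409 = -23880806097/1081031 - 33409 = -59996970776/1081031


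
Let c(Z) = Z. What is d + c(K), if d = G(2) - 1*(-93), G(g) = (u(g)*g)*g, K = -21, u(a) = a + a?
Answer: 88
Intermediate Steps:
u(a) = 2*a
G(g) = 2*g³ (G(g) = ((2*g)*g)*g = (2*g²)*g = 2*g³)
d = 109 (d = 2*2³ - 1*(-93) = 2*8 + 93 = 16 + 93 = 109)
d + c(K) = 109 - 21 = 88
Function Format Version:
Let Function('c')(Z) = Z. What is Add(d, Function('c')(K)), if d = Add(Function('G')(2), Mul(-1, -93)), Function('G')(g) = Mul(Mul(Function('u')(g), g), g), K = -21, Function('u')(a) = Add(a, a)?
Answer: 88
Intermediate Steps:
Function('u')(a) = Mul(2, a)
Function('G')(g) = Mul(2, Pow(g, 3)) (Function('G')(g) = Mul(Mul(Mul(2, g), g), g) = Mul(Mul(2, Pow(g, 2)), g) = Mul(2, Pow(g, 3)))
d = 109 (d = Add(Mul(2, Pow(2, 3)), Mul(-1, -93)) = Add(Mul(2, 8), 93) = Add(16, 93) = 109)
Add(d, Function('c')(K)) = Add(109, -21) = 88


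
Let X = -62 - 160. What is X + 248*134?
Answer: 33010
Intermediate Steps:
X = -222
X + 248*134 = -222 + 248*134 = -222 + 33232 = 33010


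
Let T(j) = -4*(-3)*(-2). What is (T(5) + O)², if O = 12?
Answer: 144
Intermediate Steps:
T(j) = -24 (T(j) = 12*(-2) = -24)
(T(5) + O)² = (-24 + 12)² = (-12)² = 144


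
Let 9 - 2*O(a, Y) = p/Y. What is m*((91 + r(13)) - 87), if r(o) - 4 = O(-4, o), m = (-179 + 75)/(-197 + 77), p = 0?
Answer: 65/6 ≈ 10.833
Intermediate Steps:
O(a, Y) = 9/2 (O(a, Y) = 9/2 - 0/Y = 9/2 - ½*0 = 9/2 + 0 = 9/2)
m = 13/15 (m = -104/(-120) = -104*(-1/120) = 13/15 ≈ 0.86667)
r(o) = 17/2 (r(o) = 4 + 9/2 = 17/2)
m*((91 + r(13)) - 87) = 13*((91 + 17/2) - 87)/15 = 13*(199/2 - 87)/15 = (13/15)*(25/2) = 65/6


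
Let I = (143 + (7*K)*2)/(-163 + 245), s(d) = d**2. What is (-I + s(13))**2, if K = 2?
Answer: 187333969/6724 ≈ 27861.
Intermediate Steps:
I = 171/82 (I = (143 + (7*2)*2)/(-163 + 245) = (143 + 14*2)/82 = (143 + 28)*(1/82) = 171*(1/82) = 171/82 ≈ 2.0854)
(-I + s(13))**2 = (-1*171/82 + 13**2)**2 = (-171/82 + 169)**2 = (13687/82)**2 = 187333969/6724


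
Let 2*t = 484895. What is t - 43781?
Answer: 397333/2 ≈ 1.9867e+5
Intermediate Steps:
t = 484895/2 (t = (½)*484895 = 484895/2 ≈ 2.4245e+5)
t - 43781 = 484895/2 - 43781 = 397333/2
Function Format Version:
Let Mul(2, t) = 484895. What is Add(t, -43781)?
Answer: Rational(397333, 2) ≈ 1.9867e+5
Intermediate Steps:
t = Rational(484895, 2) (t = Mul(Rational(1, 2), 484895) = Rational(484895, 2) ≈ 2.4245e+5)
Add(t, -43781) = Add(Rational(484895, 2), -43781) = Rational(397333, 2)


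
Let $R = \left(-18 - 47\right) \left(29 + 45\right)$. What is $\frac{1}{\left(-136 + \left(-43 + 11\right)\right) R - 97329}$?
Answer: $\frac{1}{710751} \approx 1.407 \cdot 10^{-6}$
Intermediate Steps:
$R = -4810$ ($R = \left(-65\right) 74 = -4810$)
$\frac{1}{\left(-136 + \left(-43 + 11\right)\right) R - 97329} = \frac{1}{\left(-136 + \left(-43 + 11\right)\right) \left(-4810\right) - 97329} = \frac{1}{\left(-136 - 32\right) \left(-4810\right) - 97329} = \frac{1}{\left(-168\right) \left(-4810\right) - 97329} = \frac{1}{808080 - 97329} = \frac{1}{710751}$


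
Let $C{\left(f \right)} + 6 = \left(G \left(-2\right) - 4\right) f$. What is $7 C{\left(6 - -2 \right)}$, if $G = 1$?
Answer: $-378$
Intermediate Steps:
$C{\left(f \right)} = -6 - 6 f$ ($C{\left(f \right)} = -6 + \left(1 \left(-2\right) - 4\right) f = -6 + \left(-2 - 4\right) f = -6 - 6 f$)
$7 C{\left(6 - -2 \right)} = 7 \left(-6 - 6 \left(6 - -2\right)\right) = 7 \left(-6 - 6 \left(6 + 2\right)\right) = 7 \left(-6 - 48\right) = 7 \left(-54\right) = -378$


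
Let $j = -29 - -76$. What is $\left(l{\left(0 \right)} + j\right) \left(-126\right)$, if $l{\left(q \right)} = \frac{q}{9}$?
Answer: $-5922$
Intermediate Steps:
$j = 47$ ($j = -29 + 76 = 47$)
$l{\left(q \right)} = \frac{q}{9}$ ($l{\left(q \right)} = q \frac{1}{9} = \frac{q}{9}$)
$\left(l{\left(0 \right)} + j\right) \left(-126\right) = \left(\frac{1}{9} \cdot 0 + 47\right) \left(-126\right) = \left(0 + 47\right) \left(-126\right) = 47 \left(-126\right) = -5922$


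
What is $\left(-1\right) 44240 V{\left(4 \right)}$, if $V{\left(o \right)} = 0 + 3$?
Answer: $-132720$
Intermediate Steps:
$V{\left(o \right)} = 3$
$\left(-1\right) 44240 V{\left(4 \right)} = \left(-1\right) 44240 \cdot 3 = \left(-44240\right) 3 = -132720$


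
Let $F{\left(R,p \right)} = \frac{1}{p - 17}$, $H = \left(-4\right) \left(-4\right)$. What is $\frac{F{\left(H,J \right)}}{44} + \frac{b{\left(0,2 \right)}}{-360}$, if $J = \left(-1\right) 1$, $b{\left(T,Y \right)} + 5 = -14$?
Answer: $\frac{17}{330} \approx 0.051515$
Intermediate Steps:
$H = 16$
$b{\left(T,Y \right)} = -19$ ($b{\left(T,Y \right)} = -5 - 14 = -19$)
$J = -1$
$F{\left(R,p \right)} = \frac{1}{-17 + p}$
$\frac{F{\left(H,J \right)}}{44} + \frac{b{\left(0,2 \right)}}{-360} = \frac{1}{\left(-17 - 1\right) 44} - \frac{19}{-360} = \frac{1}{-18} \cdot \frac{1}{44} - - \frac{19}{360} = \left(- \frac{1}{18}\right) \frac{1}{44} + \frac{19}{360} = - \frac{1}{792} + \frac{19}{360} = \frac{17}{330}$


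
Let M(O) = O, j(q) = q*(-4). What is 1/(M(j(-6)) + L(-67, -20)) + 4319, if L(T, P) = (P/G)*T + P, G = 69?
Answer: 6979573/1616 ≈ 4319.0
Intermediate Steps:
j(q) = -4*q
L(T, P) = P + P*T/69 (L(T, P) = (P/69)*T + P = P*T/69 + P = P + P*T/69)
1/(M(j(-6)) + L(-67, -20)) + 4319 = 1/(-4*(-6) + (1/69)*(-20)*(69 - 67)) + 4319 = 1/(24 + (1/69)*(-20)*2) + 4319 = 1/(24 - 40/69) + 4319 = 1/(1616/69) + 4319 = 69/1616 + 4319 = 6979573/1616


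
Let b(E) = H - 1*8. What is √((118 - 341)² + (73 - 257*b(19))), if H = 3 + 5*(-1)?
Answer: 2*√13093 ≈ 228.85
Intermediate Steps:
H = -2 (H = 3 - 5 = -2)
b(E) = -10 (b(E) = -2 - 1*8 = -2 - 8 = -10)
√((118 - 341)² + (73 - 257*b(19))) = √((118 - 341)² + (73 - 257*(-10))) = √((-223)² + (73 + 2570)) = √(49729 + 2643) = √52372 = 2*√13093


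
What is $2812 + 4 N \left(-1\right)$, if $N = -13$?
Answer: $2864$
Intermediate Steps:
$2812 + 4 N \left(-1\right) = 2812 + 4 \left(-13\right) \left(-1\right) = 2812 - -52 = 2812 + 52 = 2864$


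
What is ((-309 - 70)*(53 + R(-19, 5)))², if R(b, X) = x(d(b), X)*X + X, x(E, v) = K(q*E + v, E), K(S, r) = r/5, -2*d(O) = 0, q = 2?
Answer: 483208324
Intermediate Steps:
d(O) = 0 (d(O) = -½*0 = 0)
K(S, r) = r/5 (K(S, r) = r*(⅕) = r/5)
x(E, v) = E/5
R(b, X) = X (R(b, X) = ((⅕)*0)*X + X = 0*X + X = 0 + X = X)
((-309 - 70)*(53 + R(-19, 5)))² = ((-309 - 70)*(53 + 5))² = (-379*58)² = (-21982)² = 483208324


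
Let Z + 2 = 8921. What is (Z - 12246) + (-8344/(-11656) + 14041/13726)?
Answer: -66501173759/19998782 ≈ -3325.3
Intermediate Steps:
Z = 8919 (Z = -2 + 8921 = 8919)
(Z - 12246) + (-8344/(-11656) + 14041/13726) = (8919 - 12246) + (-8344/(-11656) + 14041/13726) = -3327 + (-8344*(-1/11656) + 14041*(1/13726)) = -3327 + (1043/1457 + 14041/13726) = -3327 + 34773955/19998782 = -66501173759/19998782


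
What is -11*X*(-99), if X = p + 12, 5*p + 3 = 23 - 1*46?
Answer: 37026/5 ≈ 7405.2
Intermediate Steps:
p = -26/5 (p = -⅗ + (23 - 1*46)/5 = -⅗ + (23 - 46)/5 = -⅗ + (⅕)*(-23) = -⅗ - 23/5 = -26/5 ≈ -5.2000)
X = 34/5 (X = -26/5 + 12 = 34/5 ≈ 6.8000)
-11*X*(-99) = -11*34/5*(-99) = -374/5*(-99) = 37026/5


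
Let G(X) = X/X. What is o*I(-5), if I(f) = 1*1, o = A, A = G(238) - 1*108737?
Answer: -108736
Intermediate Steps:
G(X) = 1
A = -108736 (A = 1 - 1*108737 = 1 - 108737 = -108736)
o = -108736
I(f) = 1
o*I(-5) = -108736*1 = -108736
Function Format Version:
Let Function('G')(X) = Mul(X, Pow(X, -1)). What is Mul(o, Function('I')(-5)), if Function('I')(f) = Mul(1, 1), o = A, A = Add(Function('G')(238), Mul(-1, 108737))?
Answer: -108736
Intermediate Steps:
Function('G')(X) = 1
A = -108736 (A = Add(1, Mul(-1, 108737)) = Add(1, -108737) = -108736)
o = -108736
Function('I')(f) = 1
Mul(o, Function('I')(-5)) = Mul(-108736, 1) = -108736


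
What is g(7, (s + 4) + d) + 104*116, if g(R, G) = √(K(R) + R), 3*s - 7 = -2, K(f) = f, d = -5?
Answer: 12064 + √14 ≈ 12068.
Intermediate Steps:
s = 5/3 (s = 7/3 + (⅓)*(-2) = 7/3 - ⅔ = 5/3 ≈ 1.6667)
g(R, G) = √2*√R (g(R, G) = √(R + R) = √(2*R) = √2*√R)
g(7, (s + 4) + d) + 104*116 = √2*√7 + 104*116 = √14 + 12064 = 12064 + √14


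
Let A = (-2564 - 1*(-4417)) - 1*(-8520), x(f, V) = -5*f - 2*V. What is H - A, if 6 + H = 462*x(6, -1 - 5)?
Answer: -18695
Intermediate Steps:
H = -8322 (H = -6 + 462*(-5*6 - 2*(-1 - 5)) = -6 + 462*(-30 - 2*(-6)) = -6 + 462*(-30 + 12) = -6 + 462*(-18) = -6 - 8316 = -8322)
A = 10373 (A = (-2564 + 4417) + 8520 = 1853 + 8520 = 10373)
H - A = -8322 - 1*10373 = -8322 - 10373 = -18695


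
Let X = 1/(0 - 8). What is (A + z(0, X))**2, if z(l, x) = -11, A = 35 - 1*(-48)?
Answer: 5184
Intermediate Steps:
X = -1/8 (X = 1/(-8) = -1/8 ≈ -0.12500)
A = 83 (A = 35 + 48 = 83)
(A + z(0, X))**2 = (83 - 11)**2 = 72**2 = 5184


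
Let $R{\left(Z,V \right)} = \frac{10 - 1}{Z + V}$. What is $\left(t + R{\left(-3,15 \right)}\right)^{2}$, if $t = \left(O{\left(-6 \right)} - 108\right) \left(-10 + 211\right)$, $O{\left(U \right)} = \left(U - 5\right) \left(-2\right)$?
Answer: $\frac{4780477881}{16} \approx 2.9878 \cdot 10^{8}$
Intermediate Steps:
$O{\left(U \right)} = 10 - 2 U$ ($O{\left(U \right)} = \left(-5 + U\right) \left(-2\right) = 10 - 2 U$)
$t = -17286$ ($t = \left(\left(10 - -12\right) - 108\right) \left(-10 + 211\right) = \left(\left(10 + 12\right) - 108\right) 201 = \left(22 - 108\right) 201 = \left(-86\right) 201 = -17286$)
$R{\left(Z,V \right)} = \frac{9}{V + Z}$
$\left(t + R{\left(-3,15 \right)}\right)^{2} = \left(-17286 + \frac{9}{15 - 3}\right)^{2} = \left(-17286 + \frac{9}{12}\right)^{2} = \left(-17286 + 9 \cdot \frac{1}{12}\right)^{2} = \left(-17286 + \frac{3}{4}\right)^{2} = \left(- \frac{69141}{4}\right)^{2} = \frac{4780477881}{16}$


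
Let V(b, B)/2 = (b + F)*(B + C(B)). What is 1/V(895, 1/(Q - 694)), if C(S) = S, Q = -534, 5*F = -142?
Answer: -1535/4333 ≈ -0.35426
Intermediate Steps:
F = -142/5 (F = (1/5)*(-142) = -142/5 ≈ -28.400)
V(b, B) = 4*B*(-142/5 + b) (V(b, B) = 2*((b - 142/5)*(B + B)) = 2*((-142/5 + b)*(2*B)) = 2*(2*B*(-142/5 + b)) = 4*B*(-142/5 + b))
1/V(895, 1/(Q - 694)) = 1/(4*(-142 + 5*895)/(5*(-534 - 694))) = 1/((4/5)*(-142 + 4475)/(-1228)) = 1/((4/5)*(-1/1228)*4333) = 1/(-4333/1535) = -1535/4333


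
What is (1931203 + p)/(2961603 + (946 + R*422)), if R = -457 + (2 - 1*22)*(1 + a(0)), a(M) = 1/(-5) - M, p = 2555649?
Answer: 4486852/2762943 ≈ 1.6239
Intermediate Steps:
a(M) = -⅕ - M
R = -473 (R = -457 + (2 - 1*22)*(1 + (-⅕ - 1*0)) = -457 + (2 - 22)*(1 + (-⅕ + 0)) = -457 - 20*(1 - ⅕) = -457 - 20*⅘ = -457 - 16 = -473)
(1931203 + p)/(2961603 + (946 + R*422)) = (1931203 + 2555649)/(2961603 + (946 - 473*422)) = 4486852/(2961603 + (946 - 199606)) = 4486852/(2961603 - 198660) = 4486852/2762943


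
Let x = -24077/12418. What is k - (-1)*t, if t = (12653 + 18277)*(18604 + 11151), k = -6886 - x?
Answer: 11428474972429/12418 ≈ 9.2031e+8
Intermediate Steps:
x = -24077/12418 (x = -24077*1/12418 = -24077/12418 ≈ -1.9389)
k = -85486271/12418 (k = -6886 - 1*(-24077/12418) = -6886 + 24077/12418 = -85486271/12418 ≈ -6884.1)
t = 920322150 (t = 30930*29755 = 920322150)
k - (-1)*t = -85486271/12418 - (-1)*920322150 = -85486271/12418 - 1*(-920322150) = -85486271/12418 + 920322150 = 11428474972429/12418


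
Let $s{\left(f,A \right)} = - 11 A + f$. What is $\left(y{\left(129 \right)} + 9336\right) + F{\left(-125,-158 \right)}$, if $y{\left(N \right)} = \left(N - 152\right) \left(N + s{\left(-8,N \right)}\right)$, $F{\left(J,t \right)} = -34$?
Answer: $39156$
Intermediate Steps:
$s{\left(f,A \right)} = f - 11 A$
$y{\left(N \right)} = \left(-152 + N\right) \left(-8 - 10 N\right)$ ($y{\left(N \right)} = \left(N - 152\right) \left(N - \left(8 + 11 N\right)\right) = \left(-152 + N\right) \left(-8 - 10 N\right)$)
$\left(y{\left(129 \right)} + 9336\right) + F{\left(-125,-158 \right)} = \left(\left(1216 - 10 \cdot 129^{2} + 1512 \cdot 129\right) + 9336\right) - 34 = \left(\left(1216 - 166410 + 195048\right) + 9336\right) - 34 = \left(29854 + 9336\right) - 34 = 39190 - 34 = 39156$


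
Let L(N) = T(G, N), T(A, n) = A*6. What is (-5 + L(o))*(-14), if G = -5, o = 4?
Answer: 490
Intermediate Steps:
T(A, n) = 6*A
L(N) = -30 (L(N) = 6*(-5) = -30)
(-5 + L(o))*(-14) = (-5 - 30)*(-14) = -35*(-14) = 490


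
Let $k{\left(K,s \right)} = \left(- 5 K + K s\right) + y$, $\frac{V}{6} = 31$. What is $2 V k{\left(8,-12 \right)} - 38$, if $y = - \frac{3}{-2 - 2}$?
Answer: $-50351$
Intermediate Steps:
$V = 186$ ($V = 6 \cdot 31 = 186$)
$y = \frac{3}{4}$ ($y = - \frac{3}{-4} = \left(-3\right) \left(- \frac{1}{4}\right) = \frac{3}{4} \approx 0.75$)
$k{\left(K,s \right)} = \frac{3}{4} - 5 K + K s$ ($k{\left(K,s \right)} = \left(- 5 K + K s\right) + \frac{3}{4} = \frac{3}{4} - 5 K + K s$)
$2 V k{\left(8,-12 \right)} - 38 = 2 \cdot 186 \left(\frac{3}{4} - 40 + 8 \left(-12\right)\right) - 38 = 372 \left(\frac{3}{4} - 40 - 96\right) - 38 = 372 \left(- \frac{541}{4}\right) - 38 = -50313 - 38 = -50351$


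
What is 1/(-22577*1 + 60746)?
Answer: 1/38169 ≈ 2.6199e-5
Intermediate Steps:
1/(-22577*1 + 60746) = 1/(-22577 + 60746) = 1/38169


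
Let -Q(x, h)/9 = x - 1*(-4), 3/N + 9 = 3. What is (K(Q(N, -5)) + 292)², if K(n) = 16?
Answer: 94864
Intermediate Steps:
N = -½ (N = 3/(-9 + 3) = 3/(-6) = 3*(-⅙) = -½ ≈ -0.50000)
Q(x, h) = -36 - 9*x (Q(x, h) = -9*(x - 1*(-4)) = -9*(x + 4) = -9*(4 + x) = -36 - 9*x)
(K(Q(N, -5)) + 292)² = (16 + 292)² = 308² = 94864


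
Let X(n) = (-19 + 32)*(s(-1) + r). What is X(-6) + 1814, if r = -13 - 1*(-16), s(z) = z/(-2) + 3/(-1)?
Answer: 3641/2 ≈ 1820.5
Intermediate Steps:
s(z) = -3 - z/2 (s(z) = z*(-1/2) + 3*(-1) = -z/2 - 3 = -3 - z/2)
r = 3 (r = -13 + 16 = 3)
X(n) = 13/2 (X(n) = (-19 + 32)*((-3 - 1/2*(-1)) + 3) = 13*((-3 + 1/2) + 3) = 13*(-5/2 + 3) = 13*(1/2) = 13/2)
X(-6) + 1814 = 13/2 + 1814 = 3641/2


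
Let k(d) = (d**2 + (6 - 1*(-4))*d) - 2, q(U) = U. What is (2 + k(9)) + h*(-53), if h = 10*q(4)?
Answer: -1949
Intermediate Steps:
k(d) = -2 + d**2 + 10*d (k(d) = (d**2 + (6 + 4)*d) - 2 = (d**2 + 10*d) - 2 = -2 + d**2 + 10*d)
h = 40 (h = 10*4 = 40)
(2 + k(9)) + h*(-53) = (2 + (-2 + 9**2 + 10*9)) + 40*(-53) = (2 + (-2 + 81 + 90)) - 2120 = (2 + 169) - 2120 = 171 - 2120 = -1949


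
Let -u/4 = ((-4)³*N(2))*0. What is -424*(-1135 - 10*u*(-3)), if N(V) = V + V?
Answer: 481240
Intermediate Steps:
N(V) = 2*V
u = 0 (u = -4*(-4)³*(2*2)*0 = -4*(-64*4)*0 = -(-1024)*0 = -4*0 = 0)
-424*(-1135 - 10*u*(-3)) = -424*(-1135 - 10*0*(-3)) = -424*(-1135 + 0*(-3)) = -424*(-1135 + 0) = -424*(-1135) = 481240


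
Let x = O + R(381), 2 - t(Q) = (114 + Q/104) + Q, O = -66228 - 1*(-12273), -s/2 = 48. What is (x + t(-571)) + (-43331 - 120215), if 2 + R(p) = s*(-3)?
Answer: -22542053/104 ≈ -2.1675e+5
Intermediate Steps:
s = -96 (s = -2*48 = -96)
O = -53955 (O = -66228 + 12273 = -53955)
R(p) = 286 (R(p) = -2 - 96*(-3) = -2 + 288 = 286)
t(Q) = -112 - 105*Q/104 (t(Q) = 2 - ((114 + Q/104) + Q) = 2 - (114 + 105*Q/104) = 2 + (-114 - 105*Q/104) = -112 - 105*Q/104)
x = -53669 (x = -53955 + 286 = -53669)
(x + t(-571)) + (-43331 - 120215) = (-53669 + (-112 - 105/104*(-571))) + (-43331 - 120215) = (-53669 + (-112 + 59955/104)) - 163546 = (-53669 + 48307/104) - 163546 = -5533269/104 - 163546 = -22542053/104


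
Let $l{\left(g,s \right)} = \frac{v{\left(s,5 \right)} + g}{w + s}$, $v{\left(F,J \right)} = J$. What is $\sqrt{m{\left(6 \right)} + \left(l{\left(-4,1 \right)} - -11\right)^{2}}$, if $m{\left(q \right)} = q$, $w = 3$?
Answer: $\frac{\sqrt{2121}}{4} \approx 11.514$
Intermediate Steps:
$l{\left(g,s \right)} = \frac{5 + g}{3 + s}$
$\sqrt{m{\left(6 \right)} + \left(l{\left(-4,1 \right)} - -11\right)^{2}} = \sqrt{6 + \left(\frac{5 - 4}{3 + 1} - -11\right)^{2}} = \sqrt{6 + \left(\frac{1}{4} \cdot 1 + 11\right)^{2}} = \sqrt{6 + \left(\frac{1}{4} + 11\right)^{2}} = \sqrt{6 + \left(\frac{45}{4}\right)^{2}} = \sqrt{6 + \frac{2025}{16}} = \sqrt{\frac{2121}{16}} = \frac{\sqrt{2121}}{4}$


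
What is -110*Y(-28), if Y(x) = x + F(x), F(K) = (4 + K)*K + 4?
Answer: -71280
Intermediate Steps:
F(K) = 4 + K*(4 + K) (F(K) = K*(4 + K) + 4 = 4 + K*(4 + K))
Y(x) = 4 + x² + 5*x (Y(x) = x + (4 + x² + 4*x) = 4 + x² + 5*x)
-110*Y(-28) = -110*(4 + (-28)² + 5*(-28)) = -110*(4 + 784 - 140) = -110*648 = -71280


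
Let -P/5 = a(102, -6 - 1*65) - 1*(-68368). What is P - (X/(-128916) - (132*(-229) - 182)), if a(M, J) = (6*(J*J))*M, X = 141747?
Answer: -678859146871/42972 ≈ -1.5798e+7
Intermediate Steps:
a(M, J) = 6*M*J² (a(M, J) = (6*J²)*M = 6*M*J²)
P = -15767300 (P = -5*(6*102*(-6 - 1*65)² - 1*(-68368)) = -5*(6*102*(-6 - 65)² + 68368) = -5*(6*102*(-71)² + 68368) = -5*(6*102*5041 + 68368) = -5*(3085092 + 68368) = -5*3153460 = -15767300)
P - (X/(-128916) - (132*(-229) - 182)) = -15767300 - (141747/(-128916) - (132*(-229) - 182)) = -15767300 - (141747*(-1/128916) - (-30228 - 182)) = -15767300 - (-47249/42972 - 1*(-30410)) = -15767300 - (-47249/42972 + 30410) = -15767300 - 1*1306731271/42972 = -15767300 - 1306731271/42972 = -678859146871/42972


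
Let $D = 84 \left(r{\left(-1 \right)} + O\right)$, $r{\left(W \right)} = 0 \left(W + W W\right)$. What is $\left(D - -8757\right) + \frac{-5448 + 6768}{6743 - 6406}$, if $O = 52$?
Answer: $\frac{4424445}{337} \approx 13129.0$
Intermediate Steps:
$r{\left(W \right)} = 0$ ($r{\left(W \right)} = 0 \left(W + W^{2}\right) = 0$)
$D = 4368$ ($D = 84 \left(0 + 52\right) = 84 \cdot 52 = 4368$)
$\left(D - -8757\right) + \frac{-5448 + 6768}{6743 - 6406} = \left(4368 - -8757\right) + \frac{-5448 + 6768}{6743 - 6406} = \left(4368 + 8757\right) + \frac{1320}{337} = 13125 + 1320 \cdot \frac{1}{337} = 13125 + \frac{1320}{337} = \frac{4424445}{337}$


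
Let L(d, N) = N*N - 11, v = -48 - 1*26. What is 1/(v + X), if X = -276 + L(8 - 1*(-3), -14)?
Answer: -1/165 ≈ -0.0060606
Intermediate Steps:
v = -74 (v = -48 - 26 = -74)
L(d, N) = -11 + N² (L(d, N) = N² - 11 = -11 + N²)
X = -91 (X = -276 + (-11 + (-14)²) = -276 + (-11 + 196) = -276 + 185 = -91)
1/(v + X) = 1/(-74 - 91) = 1/(-165) = -1/165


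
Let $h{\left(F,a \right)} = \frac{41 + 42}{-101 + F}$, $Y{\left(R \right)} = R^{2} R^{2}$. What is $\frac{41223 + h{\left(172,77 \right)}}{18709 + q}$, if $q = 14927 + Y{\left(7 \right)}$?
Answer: $\frac{2926916}{2558627} \approx 1.1439$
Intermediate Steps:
$Y{\left(R \right)} = R^{4}$
$h{\left(F,a \right)} = \frac{83}{-101 + F}$
$q = 17328$ ($q = 14927 + 7^{4} = 14927 + 2401 = 17328$)
$\frac{41223 + h{\left(172,77 \right)}}{18709 + q} = \frac{41223 + \frac{83}{-101 + 172}}{18709 + 17328} = \frac{41223 + \frac{83}{71}}{36037} = \left(41223 + 83 \cdot \frac{1}{71}\right) \frac{1}{36037} = \left(41223 + \frac{83}{71}\right) \frac{1}{36037} = \frac{2926916}{71} \cdot \frac{1}{36037} = \frac{2926916}{2558627}$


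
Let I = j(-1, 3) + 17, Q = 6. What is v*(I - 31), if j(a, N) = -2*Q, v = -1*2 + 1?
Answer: 26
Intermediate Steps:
v = -1 (v = -2 + 1 = -1)
j(a, N) = -12 (j(a, N) = -2*6 = -12)
I = 5 (I = -12 + 17 = 5)
v*(I - 31) = -(5 - 31) = -1*(-26) = 26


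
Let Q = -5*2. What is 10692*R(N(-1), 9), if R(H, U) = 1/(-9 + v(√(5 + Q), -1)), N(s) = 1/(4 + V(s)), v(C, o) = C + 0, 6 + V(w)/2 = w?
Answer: -48114/43 - 5346*I*√5/43 ≈ -1118.9 - 278.0*I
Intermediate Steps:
V(w) = -12 + 2*w
Q = -10
v(C, o) = C
N(s) = 1/(-8 + 2*s) (N(s) = 1/(4 + (-12 + 2*s)) = 1/(-8 + 2*s))
R(H, U) = 1/(-9 + I*√5) (R(H, U) = 1/(-9 + √(5 - 10)) = 1/(-9 + √(-5)) = 1/(-9 + I*√5))
10692*R(N(-1), 9) = 10692*(-9/86 - I*√5/86) = -48114/43 - 5346*I*√5/43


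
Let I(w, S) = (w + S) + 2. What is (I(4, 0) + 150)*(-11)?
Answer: -1716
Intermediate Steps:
I(w, S) = 2 + S + w (I(w, S) = (S + w) + 2 = 2 + S + w)
(I(4, 0) + 150)*(-11) = ((2 + 0 + 4) + 150)*(-11) = (6 + 150)*(-11) = 156*(-11) = -1716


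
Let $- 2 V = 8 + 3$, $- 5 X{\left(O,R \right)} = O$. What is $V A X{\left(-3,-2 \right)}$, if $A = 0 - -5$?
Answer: $- \frac{33}{2} \approx -16.5$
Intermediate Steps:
$X{\left(O,R \right)} = - \frac{O}{5}$
$V = - \frac{11}{2}$ ($V = - \frac{8 + 3}{2} = \left(- \frac{1}{2}\right) 11 = - \frac{11}{2} \approx -5.5$)
$A = 5$ ($A = 0 + 5 = 5$)
$V A X{\left(-3,-2 \right)} = \left(- \frac{11}{2}\right) 5 \left(\left(- \frac{1}{5}\right) \left(-3\right)\right) = \left(- \frac{55}{2}\right) \frac{3}{5} = - \frac{33}{2}$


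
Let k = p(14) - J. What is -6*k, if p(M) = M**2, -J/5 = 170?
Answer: -6276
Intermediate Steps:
J = -850 (J = -5*170 = -850)
k = 1046 (k = 14**2 - 1*(-850) = 196 + 850 = 1046)
-6*k = -6*1046 = -6276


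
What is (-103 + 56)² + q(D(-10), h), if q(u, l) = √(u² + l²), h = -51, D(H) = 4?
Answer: 2209 + √2617 ≈ 2260.2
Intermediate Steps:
q(u, l) = √(l² + u²)
(-103 + 56)² + q(D(-10), h) = (-103 + 56)² + √((-51)² + 4²) = (-47)² + √(2601 + 16) = 2209 + √2617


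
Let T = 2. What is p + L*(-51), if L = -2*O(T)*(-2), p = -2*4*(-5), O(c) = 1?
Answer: -164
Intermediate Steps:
p = 40 (p = -8*(-5) = 40)
L = 4 (L = -2*1*(-2) = -2*(-2) = 4)
p + L*(-51) = 40 + 4*(-51) = 40 - 204 = -164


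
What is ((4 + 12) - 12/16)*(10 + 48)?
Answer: 1769/2 ≈ 884.50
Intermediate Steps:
((4 + 12) - 12/16)*(10 + 48) = (16 - 12*1/16)*58 = (16 - 3/4)*58 = (61/4)*58 = 1769/2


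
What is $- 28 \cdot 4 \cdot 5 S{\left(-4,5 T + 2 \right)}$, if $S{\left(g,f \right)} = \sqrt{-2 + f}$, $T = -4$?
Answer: $- 1120 i \sqrt{5} \approx - 2504.4 i$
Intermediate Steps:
$- 28 \cdot 4 \cdot 5 S{\left(-4,5 T + 2 \right)} = - 28 \cdot 4 \cdot 5 \sqrt{-2 + \left(5 \left(-4\right) + 2\right)} = \left(-28\right) 20 \sqrt{-2 + \left(-20 + 2\right)} = - 560 \sqrt{-2 - 18} = - 560 \sqrt{-20} = - 560 \cdot 2 i \sqrt{5} = - 1120 i \sqrt{5}$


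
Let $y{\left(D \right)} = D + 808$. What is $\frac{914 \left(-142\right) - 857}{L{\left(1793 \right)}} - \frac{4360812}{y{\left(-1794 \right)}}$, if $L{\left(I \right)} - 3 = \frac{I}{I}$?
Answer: $- \frac{55686361}{1972} \approx -28239.0$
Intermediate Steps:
$L{\left(I \right)} = 4$ ($L{\left(I \right)} = 3 + \frac{I}{I} = 3 + 1 = 4$)
$y{\left(D \right)} = 808 + D$
$\frac{914 \left(-142\right) - 857}{L{\left(1793 \right)}} - \frac{4360812}{y{\left(-1794 \right)}} = \frac{914 \left(-142\right) - 857}{4} - \frac{4360812}{808 - 1794} = \left(-129788 - 857\right) \frac{1}{4} - \frac{4360812}{-986} = \left(-130645\right) \frac{1}{4} - - \frac{2180406}{493} = - \frac{130645}{4} + \frac{2180406}{493} = - \frac{55686361}{1972}$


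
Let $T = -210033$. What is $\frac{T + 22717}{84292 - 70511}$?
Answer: $- \frac{187316}{13781} \approx -13.592$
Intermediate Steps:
$\frac{T + 22717}{84292 - 70511} = \frac{-210033 + 22717}{84292 - 70511} = - \frac{187316}{13781}$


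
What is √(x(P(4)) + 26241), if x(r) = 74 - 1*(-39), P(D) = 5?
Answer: √26354 ≈ 162.34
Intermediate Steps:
x(r) = 113 (x(r) = 74 + 39 = 113)
√(x(P(4)) + 26241) = √(113 + 26241) = √26354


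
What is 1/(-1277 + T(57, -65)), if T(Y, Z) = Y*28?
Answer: 1/319 ≈ 0.0031348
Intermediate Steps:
T(Y, Z) = 28*Y
1/(-1277 + T(57, -65)) = 1/(-1277 + 28*57) = 1/(-1277 + 1596) = 1/319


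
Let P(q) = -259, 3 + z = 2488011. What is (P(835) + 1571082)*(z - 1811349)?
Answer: 1062911520357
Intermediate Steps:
z = 2488008 (z = -3 + 2488011 = 2488008)
(P(835) + 1571082)*(z - 1811349) = (-259 + 1571082)*(2488008 - 1811349) = 1570823*676659 = 1062911520357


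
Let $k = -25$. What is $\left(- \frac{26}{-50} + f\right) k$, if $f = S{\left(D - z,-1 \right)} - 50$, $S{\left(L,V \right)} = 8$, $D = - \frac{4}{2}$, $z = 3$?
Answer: $1037$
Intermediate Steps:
$D = -2$ ($D = \left(-4\right) \frac{1}{2} = -2$)
$f = -42$ ($f = 8 - 50 = -42$)
$\left(- \frac{26}{-50} + f\right) k = \left(- \frac{26}{-50} - 42\right) \left(-25\right) = \left(\left(-26\right) \left(- \frac{1}{50}\right) - 42\right) \left(-25\right) = \left(\frac{13}{25} - 42\right) \left(-25\right) = \left(- \frac{1037}{25}\right) \left(-25\right) = 1037$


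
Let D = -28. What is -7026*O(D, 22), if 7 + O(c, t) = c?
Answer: 245910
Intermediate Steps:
O(c, t) = -7 + c
-7026*O(D, 22) = -7026*(-7 - 28) = -7026*(-35) = 245910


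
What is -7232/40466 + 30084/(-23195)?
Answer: -692562692/469304435 ≈ -1.4757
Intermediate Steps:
-7232/40466 + 30084/(-23195) = -7232*1/40466 + 30084*(-1/23195) = -3616/20233 - 30084/23195 = -692562692/469304435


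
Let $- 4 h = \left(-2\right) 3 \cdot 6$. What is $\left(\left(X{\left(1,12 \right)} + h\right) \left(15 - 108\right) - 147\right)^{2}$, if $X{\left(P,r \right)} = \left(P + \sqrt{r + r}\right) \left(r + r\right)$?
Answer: $129906432 + 28712448 \sqrt{6} \approx 2.0024 \cdot 10^{8}$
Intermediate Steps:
$X{\left(P,r \right)} = 2 r \left(P + \sqrt{2} \sqrt{r}\right)$ ($X{\left(P,r \right)} = \left(P + \sqrt{2 r}\right) 2 r = \left(P + \sqrt{2} \sqrt{r}\right) 2 r = 2 r \left(P + \sqrt{2} \sqrt{r}\right)$)
$h = 9$ ($h = - \frac{\left(-2\right) 3 \cdot 6}{4} = - \frac{\left(-6\right) 6}{4} = \left(- \frac{1}{4}\right) \left(-36\right) = 9$)
$\left(\left(X{\left(1,12 \right)} + h\right) \left(15 - 108\right) - 147\right)^{2} = \left(\left(\left(2 \cdot 1 \cdot 12 + 2 \sqrt{2} \cdot 12^{\frac{3}{2}}\right) + 9\right) \left(15 - 108\right) - 147\right)^{2} = \left(\left(\left(24 + 2 \sqrt{2} \cdot 24 \sqrt{3}\right) + 9\right) \left(-93\right) - 147\right)^{2} = \left(\left(\left(24 + 48 \sqrt{6}\right) + 9\right) \left(-93\right) - 147\right)^{2} = \left(\left(33 + 48 \sqrt{6}\right) \left(-93\right) - 147\right)^{2} = \left(\left(-3069 - 4464 \sqrt{6}\right) - 147\right)^{2} = \left(-3216 - 4464 \sqrt{6}\right)^{2}$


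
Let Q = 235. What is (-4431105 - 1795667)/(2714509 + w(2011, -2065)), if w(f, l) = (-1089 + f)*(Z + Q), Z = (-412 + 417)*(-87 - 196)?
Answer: -6226772/1626549 ≈ -3.8282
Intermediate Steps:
Z = -1415 (Z = 5*(-283) = -1415)
w(f, l) = 1285020 - 1180*f (w(f, l) = (-1089 + f)*(-1415 + 235) = (-1089 + f)*(-1180) = 1285020 - 1180*f)
(-4431105 - 1795667)/(2714509 + w(2011, -2065)) = (-4431105 - 1795667)/(2714509 + (1285020 - 1180*2011)) = -6226772/(2714509 + (1285020 - 2372980)) = -6226772/(2714509 - 1087960) = -6226772/1626549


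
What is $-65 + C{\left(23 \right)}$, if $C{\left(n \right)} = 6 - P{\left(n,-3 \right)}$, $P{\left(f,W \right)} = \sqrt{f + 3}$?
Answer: $-59 - \sqrt{26} \approx -64.099$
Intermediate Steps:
$P{\left(f,W \right)} = \sqrt{3 + f}$
$C{\left(n \right)} = 6 - \sqrt{3 + n}$
$-65 + C{\left(23 \right)} = -65 + \left(6 - \sqrt{3 + 23}\right) = -65 + \left(6 - \sqrt{26}\right) = -59 - \sqrt{26}$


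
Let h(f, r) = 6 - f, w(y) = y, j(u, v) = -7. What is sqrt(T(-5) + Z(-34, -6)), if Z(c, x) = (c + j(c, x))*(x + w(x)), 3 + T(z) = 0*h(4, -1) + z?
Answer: 22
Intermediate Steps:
T(z) = -3 + z (T(z) = -3 + (0*(6 - 1*4) + z) = -3 + (0*(6 - 4) + z) = -3 + (0*2 + z) = -3 + (0 + z) = -3 + z)
Z(c, x) = 2*x*(-7 + c) (Z(c, x) = (c - 7)*(x + x) = (-7 + c)*(2*x) = 2*x*(-7 + c))
sqrt(T(-5) + Z(-34, -6)) = sqrt((-3 - 5) + 2*(-6)*(-7 - 34)) = sqrt(-8 + 2*(-6)*(-41)) = sqrt(-8 + 492) = sqrt(484) = 22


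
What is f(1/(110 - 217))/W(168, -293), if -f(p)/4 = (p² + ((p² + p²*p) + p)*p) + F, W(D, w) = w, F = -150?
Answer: -78647669432/38406323093 ≈ -2.0478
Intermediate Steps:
f(p) = 600 - 4*p² - 4*p*(p + p² + p³) (f(p) = -4*((p² + ((p² + p²*p) + p)*p) - 150) = -4*((p² + ((p² + p³) + p)*p) - 150) = -4*((p² + (p + p² + p³)*p) - 150) = -4*((p² + p*(p + p² + p³)) - 150) = -4*(-150 + p² + p*(p + p² + p³)) = 600 - 4*p² - 4*p*(p + p² + p³))
f(1/(110 - 217))/W(168, -293) = (600 - 8/(110 - 217)² - 4/(110 - 217)³ - 4/(110 - 217)⁴)/(-293) = (600 - 8*(1/(-107))² - 4*(1/(-107))³ - 4*(1/(-107))⁴)*(-1/293) = (600 - 8*(-1/107)² - 4*(-1/107)³ - 4*(-1/107)⁴)*(-1/293) = (600 - 8*1/11449 - 4*(-1/1225043) - 4*1/131079601)*(-1/293) = (600 - 8/11449 + 4/1225043 - 4/131079601)*(-1/293) = (78647669432/131079601)*(-1/293) = -78647669432/38406323093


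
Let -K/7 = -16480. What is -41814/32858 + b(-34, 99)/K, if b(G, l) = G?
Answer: -172313579/135374960 ≈ -1.2729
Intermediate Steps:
K = 115360 (K = -7*(-16480) = 115360)
-41814/32858 + b(-34, 99)/K = -41814/32858 - 34/115360 = -41814*1/32858 - 34*1/115360 = -20907/16429 - 17/57680 = -172313579/135374960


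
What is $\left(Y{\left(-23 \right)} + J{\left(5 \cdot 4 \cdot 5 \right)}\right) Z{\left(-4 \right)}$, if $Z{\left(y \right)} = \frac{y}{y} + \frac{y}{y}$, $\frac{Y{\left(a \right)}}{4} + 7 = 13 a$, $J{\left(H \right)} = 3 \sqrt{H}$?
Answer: $-2388$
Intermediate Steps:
$Y{\left(a \right)} = -28 + 52 a$ ($Y{\left(a \right)} = -28 + 4 \cdot 13 a = -28 + 52 a$)
$Z{\left(y \right)} = 2$ ($Z{\left(y \right)} = 1 + 1 = 2$)
$\left(Y{\left(-23 \right)} + J{\left(5 \cdot 4 \cdot 5 \right)}\right) Z{\left(-4 \right)} = \left(\left(-28 + 52 \left(-23\right)\right) + 3 \sqrt{5 \cdot 4 \cdot 5}\right) 2 = \left(\left(-28 - 1196\right) + 3 \sqrt{20 \cdot 5}\right) 2 = \left(-1224 + 3 \sqrt{100}\right) 2 = \left(-1224 + 3 \cdot 10\right) 2 = \left(-1224 + 30\right) 2 = \left(-1194\right) 2 = -2388$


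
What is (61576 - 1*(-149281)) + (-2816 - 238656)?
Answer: -30615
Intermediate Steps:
(61576 - 1*(-149281)) + (-2816 - 238656) = (61576 + 149281) - 241472 = 210857 - 241472 = -30615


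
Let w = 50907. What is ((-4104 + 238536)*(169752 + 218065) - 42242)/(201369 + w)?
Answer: 45458336351/126138 ≈ 3.6039e+5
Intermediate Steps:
((-4104 + 238536)*(169752 + 218065) - 42242)/(201369 + w) = ((-4104 + 238536)*(169752 + 218065) - 42242)/(201369 + 50907) = (234432*387817 - 42242)/252276 = (90916714944 - 42242)*(1/252276) = 90916672702*(1/252276) = 45458336351/126138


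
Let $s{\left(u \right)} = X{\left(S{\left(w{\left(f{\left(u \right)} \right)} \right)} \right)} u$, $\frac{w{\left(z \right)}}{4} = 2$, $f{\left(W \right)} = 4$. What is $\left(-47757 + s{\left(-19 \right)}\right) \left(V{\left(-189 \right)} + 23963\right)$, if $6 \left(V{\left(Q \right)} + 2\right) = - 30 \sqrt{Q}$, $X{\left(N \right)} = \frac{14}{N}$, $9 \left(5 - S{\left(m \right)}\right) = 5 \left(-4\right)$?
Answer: $- \frac{74437218639}{65} + \frac{9319797 i \sqrt{21}}{13} \approx -1.1452 \cdot 10^{9} + 3.2853 \cdot 10^{6} i$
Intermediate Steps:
$w{\left(z \right)} = 8$ ($w{\left(z \right)} = 4 \cdot 2 = 8$)
$S{\left(m \right)} = \frac{65}{9}$ ($S{\left(m \right)} = 5 - \frac{5 \left(-4\right)}{9} = 5 - - \frac{20}{9} = 5 + \frac{20}{9} = \frac{65}{9}$)
$V{\left(Q \right)} = -2 - 5 \sqrt{Q}$ ($V{\left(Q \right)} = -2 + \frac{\left(-30\right) \sqrt{Q}}{6} = -2 - 5 \sqrt{Q}$)
$s{\left(u \right)} = \frac{126 u}{65}$ ($s{\left(u \right)} = \frac{14}{\frac{65}{9}} u = 14 \cdot \frac{9}{65} u = \frac{126 u}{65}$)
$\left(-47757 + s{\left(-19 \right)}\right) \left(V{\left(-189 \right)} + 23963\right) = \left(-47757 + \frac{126}{65} \left(-19\right)\right) \left(\left(-2 - 5 \sqrt{-189}\right) + 23963\right) = \left(-47757 - \frac{2394}{65}\right) \left(\left(-2 - 5 \cdot 3 i \sqrt{21}\right) + 23963\right) = - \frac{3106599 \left(\left(-2 - 15 i \sqrt{21}\right) + 23963\right)}{65} = - \frac{3106599 \left(23961 - 15 i \sqrt{21}\right)}{65} = - \frac{74437218639}{65} + \frac{9319797 i \sqrt{21}}{13}$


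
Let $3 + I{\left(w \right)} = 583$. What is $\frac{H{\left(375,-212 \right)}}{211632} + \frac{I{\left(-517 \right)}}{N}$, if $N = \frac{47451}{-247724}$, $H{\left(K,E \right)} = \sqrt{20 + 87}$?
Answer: $- \frac{143679920}{47451} + \frac{\sqrt{107}}{211632} \approx -3028.0$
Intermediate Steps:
$I{\left(w \right)} = 580$ ($I{\left(w \right)} = -3 + 583 = 580$)
$H{\left(K,E \right)} = \sqrt{107}$
$N = - \frac{47451}{247724}$ ($N = 47451 \left(- \frac{1}{247724}\right) = - \frac{47451}{247724} \approx -0.19155$)
$\frac{H{\left(375,-212 \right)}}{211632} + \frac{I{\left(-517 \right)}}{N} = \frac{\sqrt{107}}{211632} + \frac{580}{- \frac{47451}{247724}} = \sqrt{107} \cdot \frac{1}{211632} + 580 \left(- \frac{247724}{47451}\right) = \frac{\sqrt{107}}{211632} - \frac{143679920}{47451} = - \frac{143679920}{47451} + \frac{\sqrt{107}}{211632}$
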